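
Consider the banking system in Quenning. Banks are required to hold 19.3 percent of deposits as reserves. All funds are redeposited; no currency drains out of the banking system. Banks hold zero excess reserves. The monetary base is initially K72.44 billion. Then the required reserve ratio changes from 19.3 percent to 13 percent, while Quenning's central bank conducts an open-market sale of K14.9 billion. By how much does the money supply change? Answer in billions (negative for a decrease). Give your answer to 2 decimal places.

Before: m₁ = 1 / (0.193) ≈ 5.18135, MB₁ = 72.44, so M₁ = 5.18135 × 72.44 ≈ 375.337 billion.
After: m₂ = 1 / (0.13) ≈ 7.69231, MB₂ = 72.44 − 14.9 = 57.54, so M₂ = 7.69231 × 57.54 ≈ 442.6155 billion.
ΔM = M₂ − M₁ = 442.6155 − 375.337 = 67.2785 billion.

K67.28 billion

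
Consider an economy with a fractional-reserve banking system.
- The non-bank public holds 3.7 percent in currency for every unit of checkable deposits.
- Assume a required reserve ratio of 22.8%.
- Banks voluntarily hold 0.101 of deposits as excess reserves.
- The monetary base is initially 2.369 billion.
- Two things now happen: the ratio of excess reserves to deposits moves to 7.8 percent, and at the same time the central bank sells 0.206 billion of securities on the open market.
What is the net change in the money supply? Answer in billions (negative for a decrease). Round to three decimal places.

Before: m₁ = (1 + 0.037) / (0.228 + 0.101 + 0.037) ≈ 2.83333, MB₁ = 2.369, so M₁ = 2.83333 × 2.369 ≈ 6.7122 billion.
After: m₂ = (1 + 0.037) / (0.228 + 0.078 + 0.037) ≈ 3.02332, MB₂ = 2.369 − 0.206 = 2.163, so M₂ = 3.02332 × 2.163 ≈ 6.5394 billion.
ΔM = M₂ − M₁ = 6.5394 − 6.7122 = -0.1728 billion.

-0.173 billion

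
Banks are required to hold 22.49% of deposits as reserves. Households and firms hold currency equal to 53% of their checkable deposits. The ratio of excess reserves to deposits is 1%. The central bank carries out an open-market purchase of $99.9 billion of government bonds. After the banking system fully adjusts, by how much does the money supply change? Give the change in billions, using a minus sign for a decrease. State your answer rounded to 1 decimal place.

$199.8 billion

The money multiplier is m = (1 + c) / (rr + e + c) = (1 + 0.53) / (0.2249 + 0.01 + 0.53) ≈ 2.0003.
The purchase adds 99.9 billion of base, so ΔM = m × ΔMB = 2.0003 × (+99.9) ≈ 199.83 billion.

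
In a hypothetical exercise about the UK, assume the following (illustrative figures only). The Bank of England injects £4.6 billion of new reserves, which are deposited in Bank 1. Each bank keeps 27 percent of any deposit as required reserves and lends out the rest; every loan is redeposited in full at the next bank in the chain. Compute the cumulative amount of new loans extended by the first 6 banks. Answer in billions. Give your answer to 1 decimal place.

Bank i lends (1 − rr)^i of the original deposit: Bank 1 lends 4.6·0.7300 = 3.3580, Bank 2 lends 4.6·0.7300² ≈ 2.4513, and so on.
Summing a geometric series: total = 4.6·[0.7300·(1 − 0.7300^6) / (1 − 0.7300)] ≈ 10.5549 billion.

£10.6 billion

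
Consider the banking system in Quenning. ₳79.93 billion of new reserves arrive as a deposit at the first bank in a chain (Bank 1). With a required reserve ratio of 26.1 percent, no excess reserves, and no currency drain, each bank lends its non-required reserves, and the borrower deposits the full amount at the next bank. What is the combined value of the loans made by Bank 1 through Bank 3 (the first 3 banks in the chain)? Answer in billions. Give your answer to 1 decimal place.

₳135.0 billion

Bank i lends (1 − rr)^i of the original deposit: Bank 1 lends 79.93·0.7390 ≈ 59.0683, Bank 2 lends 79.93·0.7390² ≈ 43.6515, and so on.
Summing a geometric series: total = 79.93·[0.7390·(1 − 0.7390^3) / (1 − 0.7390)] ≈ 134.9781 billion.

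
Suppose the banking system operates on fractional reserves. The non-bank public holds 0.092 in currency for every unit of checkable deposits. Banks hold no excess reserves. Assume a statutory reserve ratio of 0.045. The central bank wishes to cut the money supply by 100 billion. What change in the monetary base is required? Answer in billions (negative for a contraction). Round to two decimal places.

The money multiplier is m = (1 + c) / (rr + c) = (1 + 0.092) / (0.045 + 0.092) ≈ 7.97080.
ΔMB = ΔM / m = (−100) / 7.97080 ≈ -12.5458 billion.

-12.55 billion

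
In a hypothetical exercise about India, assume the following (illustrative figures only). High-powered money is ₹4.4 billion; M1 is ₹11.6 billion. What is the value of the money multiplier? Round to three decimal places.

The money multiplier is m = M / MB = 11.6 / 4.4 ≈ 2.63636.

2.636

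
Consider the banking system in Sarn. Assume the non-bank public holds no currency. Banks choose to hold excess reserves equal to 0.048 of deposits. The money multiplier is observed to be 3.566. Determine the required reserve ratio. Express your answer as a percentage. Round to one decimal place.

23.2%

Using m = 3.566. Since m = (1 + c)/(c + rr + e), the denominator satisfies c + rr + e = (1 + c)/m = (1 + 0) / 3.566 ≈ 0.280426.
With c = 0 and e = 0.048, the required reserve ratio is 0.280426 − 0 − 0.048 = 0.232426.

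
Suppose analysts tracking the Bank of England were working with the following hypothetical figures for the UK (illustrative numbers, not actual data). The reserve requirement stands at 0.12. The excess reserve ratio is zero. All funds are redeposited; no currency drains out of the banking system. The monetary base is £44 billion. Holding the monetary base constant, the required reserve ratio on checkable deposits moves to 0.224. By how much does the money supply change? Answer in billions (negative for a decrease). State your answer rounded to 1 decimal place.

Initially m₁ = 1 / (0.12) ≈ 8.3333, so M₁ = 8.3333 × 44 = 366.6652 billion.
After the change m₂ = 1 / (0.224) ≈ 4.4643, so M₂ = 4.4643 × 44 = 196.4292 billion.
ΔM = M₂ − M₁ = 196.4292 − 366.6652 = -170.236 billion.

-170.2 billion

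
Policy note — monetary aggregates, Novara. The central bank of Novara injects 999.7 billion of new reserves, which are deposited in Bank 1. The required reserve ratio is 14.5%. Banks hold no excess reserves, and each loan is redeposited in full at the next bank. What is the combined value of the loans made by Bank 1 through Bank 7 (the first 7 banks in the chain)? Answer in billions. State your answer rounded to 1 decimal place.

3925.9 billion

Bank i lends (1 − rr)^i of the original deposit: Bank 1 lends 999.7·0.8550 = 854.7435, Bank 2 lends 999.7·0.8550² ≈ 730.8057, and so on.
Summing a geometric series: total = 999.7·[0.8550·(1 − 0.8550^7) / (1 − 0.8550)] ≈ 3925.8513 billion.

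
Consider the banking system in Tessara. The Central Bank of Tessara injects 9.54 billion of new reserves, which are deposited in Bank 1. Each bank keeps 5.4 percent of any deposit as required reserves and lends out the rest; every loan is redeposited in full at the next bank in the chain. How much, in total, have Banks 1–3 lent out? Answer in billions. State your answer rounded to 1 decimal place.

25.6 billion

Bank i lends (1 − rr)^i of the original deposit: Bank 1 lends 9.54·0.9460 ≈ 9.0248, Bank 2 lends 9.54·0.9460² ≈ 8.5375, and so on.
Summing a geometric series: total = 9.54·[0.9460·(1 − 0.9460^3) / (1 − 0.9460)] ≈ 25.6388 billion.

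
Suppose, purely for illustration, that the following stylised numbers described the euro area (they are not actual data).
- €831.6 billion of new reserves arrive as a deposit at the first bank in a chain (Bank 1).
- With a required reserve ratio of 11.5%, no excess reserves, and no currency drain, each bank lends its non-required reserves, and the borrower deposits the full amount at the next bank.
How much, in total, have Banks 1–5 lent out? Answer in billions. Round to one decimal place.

€2925.3 billion

Bank i lends (1 − rr)^i of the original deposit: Bank 1 lends 831.6·0.8850 = 735.9660, Bank 2 lends 831.6·0.8850² ≈ 651.3299, and so on.
Summing a geometric series: total = 831.6·[0.8850·(1 − 0.8850^5) / (1 − 0.8850)] ≈ 2925.3328 billion.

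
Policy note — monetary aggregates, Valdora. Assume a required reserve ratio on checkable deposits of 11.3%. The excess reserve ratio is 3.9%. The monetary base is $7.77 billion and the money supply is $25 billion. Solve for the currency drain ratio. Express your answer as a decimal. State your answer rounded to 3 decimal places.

Using m = M/MB = 25/7.77 ≈ 3.217503. From m = (1 + c)/(c + rr + e), rearranging gives 1 + c = m·(c + rr + e), so c·(1 − m) = m·(rr + e) − 1.
Hence c = [m·(rr + e) − 1]/(1 − m) = [3.217503 × (0.113 + 0.039) − 1] / (1 − 3.217503) ≈ 0.230412.

0.230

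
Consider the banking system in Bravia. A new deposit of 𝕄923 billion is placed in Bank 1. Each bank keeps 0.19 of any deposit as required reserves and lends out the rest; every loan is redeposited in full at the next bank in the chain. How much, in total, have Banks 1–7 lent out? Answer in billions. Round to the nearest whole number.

Bank i lends (1 − rr)^i of the original deposit: Bank 1 lends 923·0.8100 = 747.6300, Bank 2 lends 923·0.8100² = 605.5803, and so on.
Summing a geometric series: total = 923·[0.8100·(1 − 0.8100^7) / (1 − 0.8100)] ≈ 3034.7170 billion.

𝕄3035 billion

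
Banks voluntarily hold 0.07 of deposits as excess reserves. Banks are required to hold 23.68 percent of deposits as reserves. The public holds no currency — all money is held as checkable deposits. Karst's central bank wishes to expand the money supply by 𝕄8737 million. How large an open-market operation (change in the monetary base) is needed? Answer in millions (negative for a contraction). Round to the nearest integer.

The money multiplier is m = 1 / (rr + e) = 1 / (0.2368 + 0.07) ≈ 3.25945.
ΔMB = ΔM / m = (+8737) / 3.25945 ≈ 2680.5136 million.

𝕄2681 million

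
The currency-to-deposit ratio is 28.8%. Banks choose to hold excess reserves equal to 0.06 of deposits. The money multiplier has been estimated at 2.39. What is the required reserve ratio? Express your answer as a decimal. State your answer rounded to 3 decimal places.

0.191

Using m = 2.39. Since m = (1 + c)/(c + rr + e), the denominator satisfies c + rr + e = (1 + c)/m = (1 + 0.288) / 2.39 ≈ 0.538912.
With c = 0.288 and e = 0.06, the required reserve ratio is 0.538912 − 0.288 − 0.06 = 0.190912.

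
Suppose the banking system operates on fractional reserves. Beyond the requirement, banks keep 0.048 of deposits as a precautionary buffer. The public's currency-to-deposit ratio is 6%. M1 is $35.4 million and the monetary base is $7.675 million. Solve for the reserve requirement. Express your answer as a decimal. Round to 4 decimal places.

0.1218

Using m = M/MB = 35.4/7.675 ≈ 4.612378. Since m = (1 + c)/(c + rr + e), the denominator satisfies c + rr + e = (1 + c)/m = (1 + 0.06) / 4.612378 ≈ 0.229816.
With c = 0.06 and e = 0.048, the reserve requirement is 0.229816 − 0.06 − 0.048 = 0.121816.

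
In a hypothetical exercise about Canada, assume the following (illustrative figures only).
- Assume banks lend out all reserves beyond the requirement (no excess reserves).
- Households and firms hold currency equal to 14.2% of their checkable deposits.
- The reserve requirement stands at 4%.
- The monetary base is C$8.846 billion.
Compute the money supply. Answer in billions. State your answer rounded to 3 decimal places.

The money multiplier is m = (1 + c) / (rr + c) = (1 + 0.142) / (0.04 + 0.142) ≈ 6.27473.
So M = m × MB = 6.27473 × 8.846 ≈ 55.5063 billion.

C$55.506 billion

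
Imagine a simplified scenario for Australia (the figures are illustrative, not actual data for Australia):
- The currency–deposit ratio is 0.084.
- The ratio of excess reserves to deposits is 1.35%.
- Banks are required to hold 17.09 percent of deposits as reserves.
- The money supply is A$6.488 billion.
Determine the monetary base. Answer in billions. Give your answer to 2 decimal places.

A$1.61 billion

The money multiplier is m = (1 + c) / (rr + e + c) = (1 + 0.084) / (0.1709 + 0.0135 + 0.084) ≈ 4.0387.
MB = M / m = 6.488 / 4.0387 ≈ 1.6065 billion.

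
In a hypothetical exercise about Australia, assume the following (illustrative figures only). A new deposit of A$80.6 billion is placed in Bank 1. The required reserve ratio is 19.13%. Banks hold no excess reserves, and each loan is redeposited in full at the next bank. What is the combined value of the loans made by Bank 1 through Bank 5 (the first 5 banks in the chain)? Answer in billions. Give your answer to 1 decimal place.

A$222.9 billion

Bank i lends (1 − rr)^i of the original deposit: Bank 1 lends 80.6·0.8087 ≈ 65.1812, Bank 2 lends 80.6·0.8087² ≈ 52.7121, and so on.
Summing a geometric series: total = 80.6·[0.8087·(1 − 0.8087^5) / (1 − 0.8087)] ≈ 222.8736 billion.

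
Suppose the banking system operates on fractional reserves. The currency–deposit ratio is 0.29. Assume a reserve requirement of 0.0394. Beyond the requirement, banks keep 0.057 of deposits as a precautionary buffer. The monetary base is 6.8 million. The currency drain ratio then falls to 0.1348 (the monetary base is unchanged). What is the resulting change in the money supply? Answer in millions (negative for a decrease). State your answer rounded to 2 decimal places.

10.67 million

Initially m₁ = (1 + 0.29) / (0.0394 + 0.057 + 0.29) ≈ 3.3385, so M₁ = 3.3385 × 6.8 = 22.7018 million.
After the change m₂ = (1 + 0.1348) / (0.0394 + 0.057 + 0.1348) ≈ 4.9083, so M₂ = 4.9083 × 6.8 ≈ 33.3764 million.
ΔM = M₂ − M₁ = 33.3764 − 22.7018 = 10.6746 million.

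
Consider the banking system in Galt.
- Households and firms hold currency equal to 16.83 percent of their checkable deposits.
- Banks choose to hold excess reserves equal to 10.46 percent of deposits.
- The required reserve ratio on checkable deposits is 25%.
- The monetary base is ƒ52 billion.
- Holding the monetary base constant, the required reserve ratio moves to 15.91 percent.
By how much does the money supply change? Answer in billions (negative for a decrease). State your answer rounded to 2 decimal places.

ƒ24.45 billion

Initially m₁ = (1 + 0.1683) / (0.25 + 0.1046 + 0.1683) ≈ 2.23427, so M₁ = 2.23427 × 52 ≈ 116.182 billion.
After the change m₂ = (1 + 0.1683) / (0.1591 + 0.1046 + 0.1683) ≈ 2.70440, so M₂ = 2.70440 × 52 = 140.6288 billion.
ΔM = M₂ − M₁ = 140.6288 − 116.182 = 24.4468 billion.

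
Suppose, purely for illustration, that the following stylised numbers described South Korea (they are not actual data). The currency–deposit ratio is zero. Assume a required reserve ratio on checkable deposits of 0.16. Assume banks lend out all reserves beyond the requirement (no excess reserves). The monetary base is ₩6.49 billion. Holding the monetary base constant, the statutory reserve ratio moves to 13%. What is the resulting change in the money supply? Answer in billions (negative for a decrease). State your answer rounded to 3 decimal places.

₩9.361 billion

Initially m₁ = 1 / (0.16) = 6.25, so M₁ = 6.25 × 6.49 = 40.5625 billion.
After the change m₂ = 1 / (0.13) ≈ 7.69231, so M₂ = 7.69231 × 6.49 ≈ 49.9231 billion.
ΔM = M₂ − M₁ = 49.9231 − 40.5625 = 9.3606 billion.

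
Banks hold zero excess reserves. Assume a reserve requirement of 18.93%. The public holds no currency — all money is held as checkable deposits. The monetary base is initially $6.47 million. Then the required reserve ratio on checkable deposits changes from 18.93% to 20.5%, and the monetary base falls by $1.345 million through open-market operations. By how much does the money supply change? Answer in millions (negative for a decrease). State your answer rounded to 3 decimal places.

-9.179 million

Before: m₁ = 1 / (0.1893) ≈ 5.28262, MB₁ = 6.47, so M₁ = 5.28262 × 6.47 ≈ 34.1786 million.
After: m₂ = 1 / (0.205) ≈ 4.87805, MB₂ = 6.47 − 1.345 = 5.125, so M₂ = 4.87805 × 5.125 ≈ 25 million.
ΔM = M₂ − M₁ = 25 − 34.1786 = -9.1786 million.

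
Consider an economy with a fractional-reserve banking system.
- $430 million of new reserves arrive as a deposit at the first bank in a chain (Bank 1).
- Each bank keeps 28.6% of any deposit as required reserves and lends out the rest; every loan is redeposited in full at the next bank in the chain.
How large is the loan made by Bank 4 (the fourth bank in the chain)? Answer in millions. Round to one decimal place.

Each bank lends a fraction (1 − rr) = 0.7140 of the deposit it receives, so Bank 4 receives 430·0.7140^3 and lends 430·0.7140^4 ≈ 111.7535 million.

$111.8 million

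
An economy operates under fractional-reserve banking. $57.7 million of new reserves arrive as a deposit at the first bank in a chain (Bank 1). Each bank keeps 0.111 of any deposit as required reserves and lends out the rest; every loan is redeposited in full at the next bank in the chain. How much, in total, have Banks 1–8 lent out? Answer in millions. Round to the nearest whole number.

$282 million

Bank i lends (1 − rr)^i of the original deposit: Bank 1 lends 57.7·0.8890 = 51.2953, Bank 2 lends 57.7·0.8890² ≈ 45.6015, and so on.
Summing a geometric series: total = 57.7·[0.8890·(1 − 0.8890^8) / (1 − 0.8890)] ≈ 281.8310 million.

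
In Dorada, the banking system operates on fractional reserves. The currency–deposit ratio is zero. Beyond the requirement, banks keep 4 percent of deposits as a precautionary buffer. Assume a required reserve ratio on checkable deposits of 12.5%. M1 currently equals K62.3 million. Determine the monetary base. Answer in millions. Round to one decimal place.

K10.3 million

The money multiplier is m = 1 / (rr + e) = 1 / (0.125 + 0.04) ≈ 6.0606.
MB = M / m = 62.3 / 6.0606 ≈ 10.2795 million.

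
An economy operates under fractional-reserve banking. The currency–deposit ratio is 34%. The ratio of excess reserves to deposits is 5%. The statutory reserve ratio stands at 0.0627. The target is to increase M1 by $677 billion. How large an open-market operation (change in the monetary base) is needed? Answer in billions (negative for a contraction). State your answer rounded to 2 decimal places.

$228.71 billion

The money multiplier is m = (1 + c) / (rr + e + c) = (1 + 0.34) / (0.0627 + 0.05 + 0.34) ≈ 2.960018.
ΔMB = ΔM / m = (+677) / 2.960018 ≈ 228.7148 billion.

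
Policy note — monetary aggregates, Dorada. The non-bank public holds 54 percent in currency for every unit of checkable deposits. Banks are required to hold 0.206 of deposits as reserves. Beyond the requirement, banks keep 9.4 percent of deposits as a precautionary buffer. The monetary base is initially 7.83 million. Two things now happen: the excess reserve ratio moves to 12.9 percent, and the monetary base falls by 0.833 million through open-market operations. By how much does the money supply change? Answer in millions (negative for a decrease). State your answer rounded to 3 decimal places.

-2.040 million

Before: m₁ = (1 + 0.54) / (0.206 + 0.094 + 0.54) ≈ 1.83333, MB₁ = 7.83, so M₁ = 1.83333 × 7.83 ≈ 14.355 million.
After: m₂ = (1 + 0.54) / (0.206 + 0.129 + 0.54) = 1.76, MB₂ = 7.83 − 0.833 = 6.997, so M₂ = 1.76 × 6.997 ≈ 12.3147 million.
ΔM = M₂ − M₁ = 12.3147 − 14.355 = -2.0403 million.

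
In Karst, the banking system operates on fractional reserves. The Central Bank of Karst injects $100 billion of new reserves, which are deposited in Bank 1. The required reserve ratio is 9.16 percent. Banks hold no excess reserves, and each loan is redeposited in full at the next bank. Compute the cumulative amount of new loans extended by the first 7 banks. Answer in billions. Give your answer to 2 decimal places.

Bank i lends (1 − rr)^i of the original deposit: Bank 1 lends 100·0.9084 = 90.8400, Bank 2 lends 100·0.9084² ≈ 82.5191, and so on.
Summing a geometric series: total = 100·[0.9084·(1 − 0.9084^7) / (1 − 0.9084)] ≈ 485.5038 billion.

$485.50 billion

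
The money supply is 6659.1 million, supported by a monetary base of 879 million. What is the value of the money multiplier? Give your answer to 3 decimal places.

7.576

The money multiplier is m = M / MB = 6659.1 / 879 ≈ 7.57577.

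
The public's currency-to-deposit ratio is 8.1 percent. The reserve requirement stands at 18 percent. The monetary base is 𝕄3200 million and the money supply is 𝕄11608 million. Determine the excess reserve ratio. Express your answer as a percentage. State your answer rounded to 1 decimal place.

Using m = M/MB = 11608/3200 = 3.627500. Since m = (1 + c)/(c + rr + e), the denominator satisfies c + rr + e = (1 + c)/m = (1 + 0.081) / 3.627500 ≈ 0.298001.
With c = 0.081 and rr = 0.18, the excess reserve ratio is 0.298001 − 0.081 − 0.18 = 0.037001.

3.7%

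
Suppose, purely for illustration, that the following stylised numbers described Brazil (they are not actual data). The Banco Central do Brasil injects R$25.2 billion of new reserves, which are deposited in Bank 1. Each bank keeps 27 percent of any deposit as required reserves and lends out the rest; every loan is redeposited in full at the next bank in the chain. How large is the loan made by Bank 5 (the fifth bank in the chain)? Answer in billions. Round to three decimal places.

Each bank lends a fraction (1 − rr) = 0.7300 of the deposit it receives, so Bank 5 receives 25.2·0.7300^4 and lends 25.2·0.7300^5 ≈ 5.2241 billion.

R$5.224 billion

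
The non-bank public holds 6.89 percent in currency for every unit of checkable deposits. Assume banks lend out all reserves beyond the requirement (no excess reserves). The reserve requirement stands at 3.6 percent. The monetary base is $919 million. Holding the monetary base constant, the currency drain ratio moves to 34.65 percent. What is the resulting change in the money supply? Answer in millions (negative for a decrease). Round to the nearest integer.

-6129 million

Initially m₁ = (1 + 0.0689) / (0.036 + 0.0689) ≈ 10.1897, so M₁ = 10.1897 × 919 = 9364.3343 million.
After the change m₂ = (1 + 0.3465) / (0.036 + 0.3465) ≈ 3.5203, so M₂ = 3.5203 × 919 = 3235.1557 million.
ΔM = M₂ − M₁ = 3235.1557 − 9364.3343 = -6129.1786 million.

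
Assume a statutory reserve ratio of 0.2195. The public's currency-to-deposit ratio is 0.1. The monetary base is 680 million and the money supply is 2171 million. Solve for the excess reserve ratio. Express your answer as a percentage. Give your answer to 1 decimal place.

Using m = M/MB = 2171/680 ≈ 3.192647. Since m = (1 + c)/(c + rr + e), the denominator satisfies c + rr + e = (1 + c)/m = (1 + 0.1) / 3.192647 ≈ 0.344542.
With c = 0.1 and rr = 0.2195, the excess reserve ratio is 0.344542 − 0.1 − 0.2195 = 0.025042.

2.5%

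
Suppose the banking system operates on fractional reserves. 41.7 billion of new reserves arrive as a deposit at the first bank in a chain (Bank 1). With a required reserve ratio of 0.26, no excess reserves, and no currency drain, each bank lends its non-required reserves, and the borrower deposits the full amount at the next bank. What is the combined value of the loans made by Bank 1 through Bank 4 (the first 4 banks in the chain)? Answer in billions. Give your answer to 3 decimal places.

Bank i lends (1 − rr)^i of the original deposit: Bank 1 lends 41.7·0.7400 = 30.8580, Bank 2 lends 41.7·0.7400² ≈ 22.8349, and so on.
Summing a geometric series: total = 41.7·[0.7400·(1 − 0.7400^4) / (1 − 0.7400)] ≈ 83.0952 billion.

83.095 billion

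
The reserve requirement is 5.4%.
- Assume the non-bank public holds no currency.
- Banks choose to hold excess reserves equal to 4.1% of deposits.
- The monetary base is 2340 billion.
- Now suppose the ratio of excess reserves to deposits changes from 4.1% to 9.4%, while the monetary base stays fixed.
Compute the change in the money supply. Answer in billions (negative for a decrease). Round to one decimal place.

-8820.8 billion

Initially m₁ = 1 / (0.054 + 0.041) ≈ 10.526316, so M₁ = 10.526316 × 2340 ≈ 24631.5794 billion.
After the change m₂ = 1 / (0.054 + 0.094) ≈ 6.756757, so M₂ = 6.756757 × 2340 ≈ 15810.8114 billion.
ΔM = M₂ − M₁ = 15810.8114 − 24631.5794 = -8820.768 billion.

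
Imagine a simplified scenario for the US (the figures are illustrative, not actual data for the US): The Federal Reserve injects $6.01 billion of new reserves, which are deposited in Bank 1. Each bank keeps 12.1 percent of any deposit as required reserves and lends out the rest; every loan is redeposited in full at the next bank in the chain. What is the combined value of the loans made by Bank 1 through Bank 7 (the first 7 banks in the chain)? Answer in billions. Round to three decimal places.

Bank i lends (1 − rr)^i of the original deposit: Bank 1 lends 6.01·0.8790 ≈ 5.2828, Bank 2 lends 6.01·0.8790² ≈ 4.6436, and so on.
Summing a geometric series: total = 6.01·[0.8790·(1 − 0.8790^7) / (1 − 0.8790)] ≈ 25.9583 billion.

$25.958 billion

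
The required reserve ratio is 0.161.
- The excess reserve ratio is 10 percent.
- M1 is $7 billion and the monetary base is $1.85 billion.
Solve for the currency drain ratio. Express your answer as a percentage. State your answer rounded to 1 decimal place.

0.4%

Using m = M/MB = 7/1.85 ≈ 3.783784. From m = (1 + c)/(c + rr + e), rearranging gives 1 + c = m·(c + rr + e), so c·(1 − m) = m·(rr + e) − 1.
Hence c = [m·(rr + e) − 1]/(1 − m) = [3.783784 × (0.161 + 0.1) − 1] / (1 − 3.783784) ≈ 0.004466.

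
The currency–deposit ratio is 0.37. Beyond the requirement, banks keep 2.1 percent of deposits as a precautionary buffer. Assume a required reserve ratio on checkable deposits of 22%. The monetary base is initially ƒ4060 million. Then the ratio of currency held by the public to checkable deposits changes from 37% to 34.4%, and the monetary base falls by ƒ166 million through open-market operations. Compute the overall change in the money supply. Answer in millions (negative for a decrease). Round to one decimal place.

-157.2 million

Before: m₁ = (1 + 0.37) / (0.22 + 0.021 + 0.37) ≈ 2.242226, MB₁ = 4060, so M₁ = 2.242226 × 4060 ≈ 9103.4376 million.
After: m₂ = (1 + 0.344) / (0.22 + 0.021 + 0.344) ≈ 2.297436, MB₂ = 4060 − 166 = 3894, so M₂ = 2.297436 × 3894 ≈ 8946.2158 million.
ΔM = M₂ − M₁ = 8946.2158 − 9103.4376 = -157.2218 million.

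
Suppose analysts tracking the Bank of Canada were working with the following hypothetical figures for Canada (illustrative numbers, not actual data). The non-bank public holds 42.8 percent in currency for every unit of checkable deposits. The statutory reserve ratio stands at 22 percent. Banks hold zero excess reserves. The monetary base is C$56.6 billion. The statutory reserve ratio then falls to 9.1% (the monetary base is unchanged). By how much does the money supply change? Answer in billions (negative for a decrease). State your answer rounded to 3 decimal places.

Initially m₁ = (1 + 0.428) / (0.22 + 0.428) ≈ 2.203704, so M₁ = 2.203704 × 56.6 ≈ 124.7296 billion.
After the change m₂ = (1 + 0.428) / (0.091 + 0.428) ≈ 2.751445, so M₂ = 2.751445 × 56.6 ≈ 155.7318 billion.
ΔM = M₂ − M₁ = 155.7318 − 124.7296 = 31.0022 billion.

C$31.002 billion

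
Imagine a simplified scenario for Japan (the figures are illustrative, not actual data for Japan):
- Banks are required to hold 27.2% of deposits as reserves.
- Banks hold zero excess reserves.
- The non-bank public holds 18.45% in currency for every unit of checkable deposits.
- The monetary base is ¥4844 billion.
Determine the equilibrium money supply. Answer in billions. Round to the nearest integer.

The money multiplier is m = (1 + c) / (rr + c) = (1 + 0.1845) / (0.272 + 0.1845) ≈ 2.59474.
So M = m × MB = 2.59474 × 4844 ≈ 12568.9206 billion.

¥12569 billion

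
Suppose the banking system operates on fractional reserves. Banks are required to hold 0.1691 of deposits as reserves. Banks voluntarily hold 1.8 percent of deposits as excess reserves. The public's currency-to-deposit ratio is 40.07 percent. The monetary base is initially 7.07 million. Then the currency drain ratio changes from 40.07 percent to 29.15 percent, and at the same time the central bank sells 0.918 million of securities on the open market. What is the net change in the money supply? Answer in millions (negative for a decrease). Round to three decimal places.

Before: m₁ = (1 + 0.4007) / (0.1691 + 0.018 + 0.4007) ≈ 2.38295, MB₁ = 7.07, so M₁ = 2.38295 × 7.07 ≈ 16.8475 million.
After: m₂ = (1 + 0.2915) / (0.1691 + 0.018 + 0.2915) ≈ 2.69850, MB₂ = 7.07 − 0.918 = 6.152, so M₂ = 2.69850 × 6.152 ≈ 16.6012 million.
ΔM = M₂ − M₁ = 16.6012 − 16.8475 = -0.2463 million.

-0.246 million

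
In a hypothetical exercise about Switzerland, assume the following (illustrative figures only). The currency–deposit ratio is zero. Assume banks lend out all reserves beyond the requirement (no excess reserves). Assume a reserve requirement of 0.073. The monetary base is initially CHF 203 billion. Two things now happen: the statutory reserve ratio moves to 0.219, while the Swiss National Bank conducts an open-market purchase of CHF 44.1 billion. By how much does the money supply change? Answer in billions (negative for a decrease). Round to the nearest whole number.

Before: m₁ = 1 / (0.073) ≈ 13.6986, MB₁ = 203, so M₁ = 13.6986 × 203 = 2780.8158 billion.
After: m₂ = 1 / (0.219) ≈ 4.5662, MB₂ = 203 + 44.1 = 247.1, so M₂ = 4.5662 × 247.1 ≈ 1128.308 billion.
ΔM = M₂ − M₁ = 1128.308 − 2780.8158 = -1652.5078 billion.

-1653 billion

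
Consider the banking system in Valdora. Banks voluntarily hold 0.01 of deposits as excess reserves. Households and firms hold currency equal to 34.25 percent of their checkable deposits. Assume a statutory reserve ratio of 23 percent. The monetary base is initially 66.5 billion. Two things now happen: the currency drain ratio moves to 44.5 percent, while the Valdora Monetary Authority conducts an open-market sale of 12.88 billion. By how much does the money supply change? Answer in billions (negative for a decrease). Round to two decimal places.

-40.15 billion

Before: m₁ = (1 + 0.3425) / (0.23 + 0.01 + 0.3425) ≈ 2.30472, MB₁ = 66.5, so M₁ = 2.30472 × 66.5 ≈ 153.2639 billion.
After: m₂ = (1 + 0.445) / (0.23 + 0.01 + 0.445) ≈ 2.10949, MB₂ = 66.5 − 12.88 = 53.62, so M₂ = 2.10949 × 53.62 ≈ 113.1109 billion.
ΔM = M₂ − M₁ = 113.1109 − 153.2639 = -40.153 billion.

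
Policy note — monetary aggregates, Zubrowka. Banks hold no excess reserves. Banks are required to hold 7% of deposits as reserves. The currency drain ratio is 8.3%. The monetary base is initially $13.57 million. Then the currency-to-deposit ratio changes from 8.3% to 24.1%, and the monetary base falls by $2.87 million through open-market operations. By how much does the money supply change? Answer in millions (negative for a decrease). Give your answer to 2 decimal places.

-53.36 million

Before: m₁ = (1 + 0.083) / (0.07 + 0.083) ≈ 7.07843, MB₁ = 13.57, so M₁ = 7.07843 × 13.57 ≈ 96.0543 million.
After: m₂ = (1 + 0.241) / (0.07 + 0.241) ≈ 3.99035, MB₂ = 13.57 − 2.87 = 10.7, so M₂ = 3.99035 × 10.7 ≈ 42.6967 million.
ΔM = M₂ − M₁ = 42.6967 − 96.0543 = -53.3576 million.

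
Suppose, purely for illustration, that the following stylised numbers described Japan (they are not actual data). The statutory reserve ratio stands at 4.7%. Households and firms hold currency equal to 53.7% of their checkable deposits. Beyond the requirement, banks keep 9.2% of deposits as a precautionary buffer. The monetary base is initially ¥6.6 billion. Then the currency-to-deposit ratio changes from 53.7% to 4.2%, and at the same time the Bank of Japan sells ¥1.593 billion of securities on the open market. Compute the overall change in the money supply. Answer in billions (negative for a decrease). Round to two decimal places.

¥13.82 billion

Before: m₁ = (1 + 0.537) / (0.047 + 0.092 + 0.537) ≈ 2.2737, MB₁ = 6.6, so M₁ = 2.2737 × 6.6 ≈ 15.0064 billion.
After: m₂ = (1 + 0.042) / (0.047 + 0.092 + 0.042) ≈ 5.7569, MB₂ = 6.6 − 1.593 = 5.007, so M₂ = 5.7569 × 5.007 ≈ 28.8248 billion.
ΔM = M₂ − M₁ = 28.8248 − 15.0064 = 13.8184 billion.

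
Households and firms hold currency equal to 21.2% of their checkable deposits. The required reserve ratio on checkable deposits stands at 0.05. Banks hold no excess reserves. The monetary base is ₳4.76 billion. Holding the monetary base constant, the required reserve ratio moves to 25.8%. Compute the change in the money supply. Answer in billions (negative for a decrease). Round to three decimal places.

-9.745 billion

Initially m₁ = (1 + 0.212) / (0.05 + 0.212) ≈ 4.62595, so M₁ = 4.62595 × 4.76 ≈ 22.0195 billion.
After the change m₂ = (1 + 0.212) / (0.258 + 0.212) ≈ 2.57872, so M₂ = 2.57872 × 4.76 ≈ 12.2747 billion.
ΔM = M₂ − M₁ = 12.2747 − 22.0195 = -9.7448 billion.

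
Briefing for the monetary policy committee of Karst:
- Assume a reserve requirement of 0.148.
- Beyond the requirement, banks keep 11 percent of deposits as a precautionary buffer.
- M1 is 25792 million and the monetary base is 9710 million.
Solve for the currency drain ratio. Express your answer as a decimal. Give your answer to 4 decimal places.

0.1900

Using m = M/MB = 25792/9710 ≈ 2.656231. From m = (1 + c)/(c + rr + e), rearranging gives 1 + c = m·(c + rr + e), so c·(1 − m) = m·(rr + e) − 1.
Hence c = [m·(rr + e) − 1]/(1 − m) = [2.656231 × (0.148 + 0.11) − 1] / (1 − 2.656231) ≈ 0.190005.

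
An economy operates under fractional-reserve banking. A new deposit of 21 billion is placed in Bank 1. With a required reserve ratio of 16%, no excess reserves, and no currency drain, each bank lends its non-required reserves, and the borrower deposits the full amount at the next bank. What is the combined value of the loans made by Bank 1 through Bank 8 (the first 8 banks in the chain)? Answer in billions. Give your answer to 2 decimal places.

Bank i lends (1 − rr)^i of the original deposit: Bank 1 lends 21·0.8400 = 17.6400, Bank 2 lends 21·0.8400² = 14.8176, and so on.
Summing a geometric series: total = 21·[0.8400·(1 − 0.8400^8) / (1 − 0.8400)] ≈ 82.9217 billion.

82.92 billion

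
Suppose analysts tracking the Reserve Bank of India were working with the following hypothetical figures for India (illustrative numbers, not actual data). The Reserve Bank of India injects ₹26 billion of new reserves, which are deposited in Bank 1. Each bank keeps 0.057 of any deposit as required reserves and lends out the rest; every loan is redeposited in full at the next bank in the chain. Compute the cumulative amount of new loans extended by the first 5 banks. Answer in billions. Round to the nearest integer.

₹109 billion

Bank i lends (1 − rr)^i of the original deposit: Bank 1 lends 26·0.9430 = 24.5180, Bank 2 lends 26·0.9430² ≈ 23.1205, and so on.
Summing a geometric series: total = 26·[0.9430·(1 − 0.9430^5) / (1 − 0.9430)] ≈ 109.3889 billion.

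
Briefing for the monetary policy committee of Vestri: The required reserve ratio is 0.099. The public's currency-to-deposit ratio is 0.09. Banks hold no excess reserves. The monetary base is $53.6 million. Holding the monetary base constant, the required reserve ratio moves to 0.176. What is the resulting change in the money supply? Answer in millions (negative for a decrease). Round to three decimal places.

-89.483 million

Initially m₁ = (1 + 0.09) / (0.099 + 0.09) ≈ 5.767196, so M₁ = 5.767196 × 53.6 ≈ 309.1217 million.
After the change m₂ = (1 + 0.09) / (0.176 + 0.09) ≈ 4.097744, so M₂ = 4.097744 × 53.6 ≈ 219.6391 million.
ΔM = M₂ − M₁ = 219.6391 − 309.1217 = -89.4826 million.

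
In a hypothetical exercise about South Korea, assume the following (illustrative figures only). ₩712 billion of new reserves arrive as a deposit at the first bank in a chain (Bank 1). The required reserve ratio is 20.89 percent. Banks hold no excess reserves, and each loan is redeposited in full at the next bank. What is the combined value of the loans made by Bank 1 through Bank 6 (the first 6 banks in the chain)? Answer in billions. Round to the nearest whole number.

₩2035 billion

Bank i lends (1 − rr)^i of the original deposit: Bank 1 lends 712·0.7911 = 563.2632, Bank 2 lends 712·0.7911² ≈ 445.5975, and so on.
Summing a geometric series: total = 712·[0.7911·(1 − 0.7911^6) / (1 − 0.7911)] ≈ 2035.3905 billion.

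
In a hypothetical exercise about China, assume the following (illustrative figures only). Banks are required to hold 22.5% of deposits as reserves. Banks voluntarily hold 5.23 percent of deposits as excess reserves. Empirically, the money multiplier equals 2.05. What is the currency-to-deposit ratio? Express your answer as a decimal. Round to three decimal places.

0.411

Using m = 2.05. From m = (1 + c)/(c + rr + e), rearranging gives 1 + c = m·(c + rr + e), so c·(1 − m) = m·(rr + e) − 1.
Hence c = [m·(rr + e) − 1]/(1 − m) = [2.05 × (0.225 + 0.0523) − 1] / (1 − 2.05) ≈ 0.410986.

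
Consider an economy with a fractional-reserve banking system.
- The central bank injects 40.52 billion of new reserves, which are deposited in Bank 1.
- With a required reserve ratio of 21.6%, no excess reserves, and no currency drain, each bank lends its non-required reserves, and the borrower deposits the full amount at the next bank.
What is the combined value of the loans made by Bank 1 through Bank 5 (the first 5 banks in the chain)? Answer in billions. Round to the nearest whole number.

Bank i lends (1 − rr)^i of the original deposit: Bank 1 lends 40.52·0.7840 ≈ 31.7677, Bank 2 lends 40.52·0.7840² ≈ 24.9059, and so on.
Summing a geometric series: total = 40.52·[0.7840·(1 − 0.7840^5) / (1 − 0.7840)] ≈ 103.5102 billion.

104 billion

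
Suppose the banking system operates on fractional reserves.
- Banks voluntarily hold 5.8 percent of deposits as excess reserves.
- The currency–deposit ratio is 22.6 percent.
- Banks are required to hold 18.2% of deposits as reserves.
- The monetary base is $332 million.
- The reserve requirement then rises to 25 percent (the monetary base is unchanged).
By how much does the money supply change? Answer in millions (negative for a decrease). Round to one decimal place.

Initially m₁ = (1 + 0.226) / (0.182 + 0.058 + 0.226) ≈ 2.63090, so M₁ = 2.63090 × 332 = 873.4588 million.
After the change m₂ = (1 + 0.226) / (0.25 + 0.058 + 0.226) ≈ 2.29588, so M₂ = 2.29588 × 332 ≈ 762.2322 million.
ΔM = M₂ − M₁ = 762.2322 − 873.4588 = -111.2266 million.

-111.2 million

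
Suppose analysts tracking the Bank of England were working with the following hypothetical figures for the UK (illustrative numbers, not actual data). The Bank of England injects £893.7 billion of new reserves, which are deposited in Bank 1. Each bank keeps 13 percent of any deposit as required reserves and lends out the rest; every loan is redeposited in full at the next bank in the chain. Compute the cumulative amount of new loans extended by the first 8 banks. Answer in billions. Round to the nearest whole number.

£4018 billion

Bank i lends (1 − rr)^i of the original deposit: Bank 1 lends 893.7·0.8700 = 777.5190, Bank 2 lends 893.7·0.8700² ≈ 676.4415, and so on.
Summing a geometric series: total = 893.7·[0.8700·(1 − 0.8700^8) / (1 − 0.8700)] ≈ 4017.9091 billion.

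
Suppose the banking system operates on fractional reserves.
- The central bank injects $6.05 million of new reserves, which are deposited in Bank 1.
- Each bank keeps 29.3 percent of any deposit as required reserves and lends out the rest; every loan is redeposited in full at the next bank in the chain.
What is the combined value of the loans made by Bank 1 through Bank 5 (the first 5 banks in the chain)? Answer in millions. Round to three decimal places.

$12.020 million

Bank i lends (1 − rr)^i of the original deposit: Bank 1 lends 6.05·0.7070 ≈ 4.2774, Bank 2 lends 6.05·0.7070² ≈ 3.0241, and so on.
Summing a geometric series: total = 6.05·[0.7070·(1 − 0.7070^5) / (1 − 0.7070)] ≈ 12.0197 million.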